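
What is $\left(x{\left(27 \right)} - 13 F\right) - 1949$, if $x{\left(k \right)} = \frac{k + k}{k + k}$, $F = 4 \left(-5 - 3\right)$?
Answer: $-1532$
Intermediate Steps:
$F = -32$ ($F = 4 \left(-8\right) = -32$)
$x{\left(k \right)} = 1$ ($x{\left(k \right)} = \frac{2 k}{2 k} = 2 k \frac{1}{2 k} = 1$)
$\left(x{\left(27 \right)} - 13 F\right) - 1949 = \left(1 - -416\right) - 1949 = \left(1 + 416\right) - 1949 = 417 - 1949 = -1532$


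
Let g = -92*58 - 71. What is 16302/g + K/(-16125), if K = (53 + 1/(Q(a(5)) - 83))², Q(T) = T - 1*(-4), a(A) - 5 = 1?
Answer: -1481729317318/464624185875 ≈ -3.1891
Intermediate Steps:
a(A) = 6 (a(A) = 5 + 1 = 6)
Q(T) = 4 + T (Q(T) = T + 4 = 4 + T)
g = -5407 (g = -5336 - 71 = -5407)
K = 14961424/5329 (K = (53 + 1/((4 + 6) - 83))² = (53 + 1/(10 - 83))² = (53 + 1/(-73))² = (53 - 1/73)² = (3868/73)² = 14961424/5329 ≈ 2807.5)
16302/g + K/(-16125) = 16302/(-5407) + (14961424/5329)/(-16125) = 16302*(-1/5407) + (14961424/5329)*(-1/16125) = -16302/5407 - 14961424/85930125 = -1481729317318/464624185875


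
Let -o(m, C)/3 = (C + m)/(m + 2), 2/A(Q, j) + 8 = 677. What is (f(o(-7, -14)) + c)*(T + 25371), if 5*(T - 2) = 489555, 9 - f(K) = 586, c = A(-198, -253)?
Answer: -47588980124/669 ≈ -7.1134e+7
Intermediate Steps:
A(Q, j) = 2/669 (A(Q, j) = 2/(-8 + 677) = 2/669)
o(m, C) = -3*(C + m)/(2 + m) (o(m, C) = -3*(C + m)/(m + 2) = -3*(C + m)/(2 + m))
c = 2/669 ≈ 0.0029895
f(K) = -577 (f(K) = 9 - 1*586 = 9 - 586 = -577)
T = 97913 (T = 2 + (⅕)*489555 = 2 + 97911 = 97913)
(f(o(-7, -14)) + c)*(T + 25371) = (-577 + 2/669)*(97913 + 25371) = -386011/669*123284 = -47588980124/669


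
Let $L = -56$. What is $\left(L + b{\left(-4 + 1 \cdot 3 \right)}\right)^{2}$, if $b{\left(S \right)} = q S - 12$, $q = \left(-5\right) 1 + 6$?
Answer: $4761$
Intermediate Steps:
$q = 1$ ($q = -5 + 6 = 1$)
$b{\left(S \right)} = -12 + S$ ($b{\left(S \right)} = 1 S - 12 = S - 12 = -12 + S$)
$\left(L + b{\left(-4 + 1 \cdot 3 \right)}\right)^{2} = \left(-56 + \left(-12 + \left(-4 + 1 \cdot 3\right)\right)\right)^{2} = \left(-56 + \left(-12 + \left(-4 + 3\right)\right)\right)^{2} = \left(-56 - 13\right)^{2} = \left(-69\right)^{2} = 4761$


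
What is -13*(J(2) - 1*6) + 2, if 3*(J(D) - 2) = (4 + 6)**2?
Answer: -1138/3 ≈ -379.33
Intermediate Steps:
J(D) = 106/3 (J(D) = 2 + (4 + 6)**2/3 = 2 + (1/3)*10**2 = 2 + (1/3)*100 = 2 + 100/3 = 106/3)
-13*(J(2) - 1*6) + 2 = -13*(106/3 - 1*6) + 2 = -13*(106/3 - 6) + 2 = -13*88/3 + 2 = -1144/3 + 2 = -1138/3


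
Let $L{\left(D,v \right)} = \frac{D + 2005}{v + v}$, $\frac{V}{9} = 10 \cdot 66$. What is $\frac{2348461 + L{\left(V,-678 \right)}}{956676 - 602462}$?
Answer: $\frac{3184505171}{480314184} \approx 6.63$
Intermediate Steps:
$V = 5940$ ($V = 9 \cdot 10 \cdot 66 = 9 \cdot 660 = 5940$)
$L{\left(D,v \right)} = \frac{2005 + D}{2 v}$
$\frac{2348461 + L{\left(V,-678 \right)}}{956676 - 602462} = \frac{2348461 + \frac{2005 + 5940}{2 \left(-678\right)}}{956676 - 602462} = \frac{2348461 + \frac{1}{2} \left(- \frac{1}{678}\right) 7945}{956676 - 602462} = \frac{2348461 - \frac{7945}{1356}}{354214} = \frac{3184505171}{1356} \cdot \frac{1}{354214} = \frac{3184505171}{480314184}$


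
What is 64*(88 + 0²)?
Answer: 5632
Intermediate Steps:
64*(88 + 0²) = 64*(88 + 0) = 64*88 = 5632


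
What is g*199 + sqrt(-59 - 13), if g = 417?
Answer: 82983 + 6*I*sqrt(2) ≈ 82983.0 + 8.4853*I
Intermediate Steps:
g*199 + sqrt(-59 - 13) = 417*199 + sqrt(-59 - 13) = 82983 + sqrt(-72) = 82983 + 6*I*sqrt(2)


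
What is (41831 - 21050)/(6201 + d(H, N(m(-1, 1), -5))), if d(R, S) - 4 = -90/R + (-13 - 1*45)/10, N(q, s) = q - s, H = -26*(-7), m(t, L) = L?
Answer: 1050595/313379 ≈ 3.3525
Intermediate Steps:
H = 182
d(R, S) = -9/5 - 90/R (d(R, S) = 4 + (-90/R + (-13 - 1*45)/10) = 4 + (-90/R + (-13 - 45)*(⅒)) = 4 + (-90/R - 58*⅒) = 4 + (-90/R - 29/5) = 4 + (-29/5 - 90/R) = -9/5 - 90/R)
(41831 - 21050)/(6201 + d(H, N(m(-1, 1), -5))) = (41831 - 21050)/(6201 + (-9/5 - 90/182)) = 20781/(6201 + (-9/5 - 90*1/182)) = 20781/(6201 + (-9/5 - 45/91)) = 20781/(6201 - 1044/455) = 20781/(2820411/455) = 20781*(455/2820411) = 1050595/313379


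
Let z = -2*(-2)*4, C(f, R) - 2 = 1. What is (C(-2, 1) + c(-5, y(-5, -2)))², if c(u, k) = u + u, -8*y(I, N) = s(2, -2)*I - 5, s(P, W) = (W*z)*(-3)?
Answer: 49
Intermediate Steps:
C(f, R) = 3 (C(f, R) = 2 + 1 = 3)
z = 16 (z = 4*4 = 16)
s(P, W) = -48*W (s(P, W) = (W*16)*(-3) = (16*W)*(-3) = -48*W)
y(I, N) = 5/8 - 12*I (y(I, N) = -((-48*(-2))*I - 5)/8 = -(96*I - 5)/8 = -(-5 + 96*I)/8 = 5/8 - 12*I)
c(u, k) = 2*u
(C(-2, 1) + c(-5, y(-5, -2)))² = (3 + 2*(-5))² = (3 - 10)² = (-7)² = 49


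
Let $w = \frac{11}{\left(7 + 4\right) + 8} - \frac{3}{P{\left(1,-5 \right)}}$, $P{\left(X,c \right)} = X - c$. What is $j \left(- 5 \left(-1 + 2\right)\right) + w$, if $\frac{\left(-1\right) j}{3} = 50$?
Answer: $\frac{28503}{38} \approx 750.08$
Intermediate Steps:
$j = -150$ ($j = \left(-3\right) 50 = -150$)
$w = \frac{3}{38}$ ($w = \frac{11}{\left(7 + 4\right) + 8} - \frac{3}{1 - -5} = \frac{11}{11 + 8} - \frac{3}{1 + 5} = \frac{11}{19} - \frac{3}{6} = 11 \cdot \frac{1}{19} - \frac{1}{2} = \frac{11}{19} - \frac{1}{2} = \frac{3}{38} \approx 0.078947$)
$j \left(- 5 \left(-1 + 2\right)\right) + w = - 150 \left(- 5 \left(-1 + 2\right)\right) + \frac{3}{38} = - 150 \left(\left(-5\right) 1\right) + \frac{3}{38} = \left(-150\right) \left(-5\right) + \frac{3}{38} = 750 + \frac{3}{38} = \frac{28503}{38}$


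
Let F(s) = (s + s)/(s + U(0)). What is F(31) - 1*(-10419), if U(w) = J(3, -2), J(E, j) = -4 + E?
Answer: 156316/15 ≈ 10421.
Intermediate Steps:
U(w) = -1 (U(w) = -4 + 3 = -1)
F(s) = 2*s/(-1 + s) (F(s) = (s + s)/(s - 1) = (2*s)/(-1 + s) = 2*s/(-1 + s))
F(31) - 1*(-10419) = 2*31/(-1 + 31) - 1*(-10419) = 2*31/30 + 10419 = 2*31*(1/30) + 10419 = 31/15 + 10419 = 156316/15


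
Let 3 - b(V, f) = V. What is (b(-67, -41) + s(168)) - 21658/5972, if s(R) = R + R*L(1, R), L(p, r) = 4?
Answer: 2706431/2986 ≈ 906.37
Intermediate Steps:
s(R) = 5*R (s(R) = R + R*4 = R + 4*R = 5*R)
b(V, f) = 3 - V
(b(-67, -41) + s(168)) - 21658/5972 = ((3 - 1*(-67)) + 5*168) - 21658/5972 = ((3 + 67) + 840) - 21658*1/5972 = (70 + 840) - 10829/2986 = 910 - 10829/2986 = 2706431/2986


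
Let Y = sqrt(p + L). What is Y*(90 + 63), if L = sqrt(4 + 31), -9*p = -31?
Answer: 51*sqrt(31 + 9*sqrt(35)) ≈ 468.10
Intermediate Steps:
p = 31/9 (p = -1/9*(-31) = 31/9 ≈ 3.4444)
L = sqrt(35) ≈ 5.9161
Y = sqrt(31/9 + sqrt(35)) ≈ 3.0595
Y*(90 + 63) = (sqrt(31 + 9*sqrt(35))/3)*(90 + 63) = (sqrt(31 + 9*sqrt(35))/3)*153 = 51*sqrt(31 + 9*sqrt(35))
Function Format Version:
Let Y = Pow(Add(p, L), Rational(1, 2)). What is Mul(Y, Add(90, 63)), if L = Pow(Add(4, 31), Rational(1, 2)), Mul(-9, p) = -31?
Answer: Mul(51, Pow(Add(31, Mul(9, Pow(35, Rational(1, 2)))), Rational(1, 2))) ≈ 468.10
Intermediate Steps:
p = Rational(31, 9) (p = Mul(Rational(-1, 9), -31) = Rational(31, 9) ≈ 3.4444)
L = Pow(35, Rational(1, 2)) ≈ 5.9161
Y = Pow(Add(Rational(31, 9), Pow(35, Rational(1, 2))), Rational(1, 2)) ≈ 3.0595
Mul(Y, Add(90, 63)) = Mul(Mul(Rational(1, 3), Pow(Add(31, Mul(9, Pow(35, Rational(1, 2)))), Rational(1, 2))), Add(90, 63)) = Mul(Mul(Rational(1, 3), Pow(Add(31, Mul(9, Pow(35, Rational(1, 2)))), Rational(1, 2))), 153) = Mul(51, Pow(Add(31, Mul(9, Pow(35, Rational(1, 2)))), Rational(1, 2)))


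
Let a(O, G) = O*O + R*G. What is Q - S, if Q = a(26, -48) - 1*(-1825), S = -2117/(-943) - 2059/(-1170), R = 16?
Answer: 1907617703/1103310 ≈ 1729.0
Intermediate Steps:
a(O, G) = O² + 16*G (a(O, G) = O*O + 16*G = O² + 16*G)
S = 4418527/1103310 (S = -2117*(-1/943) - 2059*(-1/1170) = 2117/943 + 2059/1170 = 4418527/1103310 ≈ 4.0048)
Q = 1733 (Q = (26² + 16*(-48)) - 1*(-1825) = (676 - 768) + 1825 = -92 + 1825 = 1733)
Q - S = 1733 - 1*4418527/1103310 = 1733 - 4418527/1103310 = 1907617703/1103310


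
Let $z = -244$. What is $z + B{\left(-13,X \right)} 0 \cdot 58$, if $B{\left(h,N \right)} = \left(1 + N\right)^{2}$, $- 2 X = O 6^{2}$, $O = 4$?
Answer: $-244$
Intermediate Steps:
$X = -72$ ($X = - \frac{4 \cdot 6^{2}}{2} = - \frac{4 \cdot 36}{2} = \left(- \frac{1}{2}\right) 144 = -72$)
$z + B{\left(-13,X \right)} 0 \cdot 58 = -244 + \left(1 - 72\right)^{2} \cdot 0 \cdot 58 = -244 + \left(-71\right)^{2} \cdot 0 = -244 + 5041 \cdot 0 = -244 + 0 = -244$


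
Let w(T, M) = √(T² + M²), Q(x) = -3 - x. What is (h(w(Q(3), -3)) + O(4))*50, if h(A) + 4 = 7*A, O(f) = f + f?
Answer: 200 + 1050*√5 ≈ 2547.9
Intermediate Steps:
w(T, M) = √(M² + T²)
O(f) = 2*f
h(A) = -4 + 7*A
(h(w(Q(3), -3)) + O(4))*50 = ((-4 + 7*√((-3)² + (-3 - 1*3)²)) + 2*4)*50 = ((-4 + 7*√(9 + (-3 - 3)²)) + 8)*50 = ((-4 + 7*√(9 + (-6)²)) + 8)*50 = ((-4 + 7*√(9 + 36)) + 8)*50 = ((-4 + 7*√45) + 8)*50 = ((-4 + 7*(3*√5)) + 8)*50 = ((-4 + 21*√5) + 8)*50 = (4 + 21*√5)*50 = 200 + 1050*√5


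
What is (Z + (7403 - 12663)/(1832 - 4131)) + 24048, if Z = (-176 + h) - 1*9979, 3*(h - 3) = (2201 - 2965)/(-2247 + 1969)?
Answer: 13324930606/958683 ≈ 13899.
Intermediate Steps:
h = 1633/417 (h = 3 + ((2201 - 2965)/(-2247 + 1969))/3 = 3 + (-764/(-278))/3 = 3 + (-764*(-1/278))/3 = 3 + (⅓)*(382/139) = 3 + 382/417 = 1633/417 ≈ 3.9161)
Z = -4233002/417 (Z = (-176 + 1633/417) - 1*9979 = -71759/417 - 9979 = -4233002/417 ≈ -10151.)
(Z + (7403 - 12663)/(1832 - 4131)) + 24048 = (-4233002/417 + (7403 - 12663)/(1832 - 4131)) + 24048 = (-4233002/417 - 5260/(-2299)) + 24048 = (-4233002/417 - 5260*(-1/2299)) + 24048 = (-4233002/417 + 5260/2299) + 24048 = -9729478178/958683 + 24048 = 13324930606/958683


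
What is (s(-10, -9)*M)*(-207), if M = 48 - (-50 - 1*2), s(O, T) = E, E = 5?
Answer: -103500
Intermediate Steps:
s(O, T) = 5
M = 100 (M = 48 - (-50 - 2) = 48 - 1*(-52) = 48 + 52 = 100)
(s(-10, -9)*M)*(-207) = (5*100)*(-207) = 500*(-207) = -103500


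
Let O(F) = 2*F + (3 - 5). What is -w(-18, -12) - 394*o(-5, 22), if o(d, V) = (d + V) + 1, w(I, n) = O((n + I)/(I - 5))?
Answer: -163130/23 ≈ -7092.6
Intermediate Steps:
O(F) = -2 + 2*F (O(F) = 2*F - 2 = -2 + 2*F)
w(I, n) = -2 + 2*(I + n)/(-5 + I) (w(I, n) = -2 + 2*((n + I)/(I - 5)) = -2 + 2*((I + n)/(-5 + I)) = -2 + 2*(I + n)/(-5 + I))
o(d, V) = 1 + V + d (o(d, V) = (V + d) + 1 = 1 + V + d)
-w(-18, -12) - 394*o(-5, 22) = -2*(5 - 12)/(-5 - 18) - 394*(1 + 22 - 5) = -2*(-7)/(-23) - 394*18 = -2*(-1)*(-7)/23 - 7092 = -1*14/23 - 7092 = -14/23 - 7092 = -163130/23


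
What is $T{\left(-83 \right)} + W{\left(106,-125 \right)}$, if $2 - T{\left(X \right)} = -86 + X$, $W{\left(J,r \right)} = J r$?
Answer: $-13079$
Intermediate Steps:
$T{\left(X \right)} = 88 - X$ ($T{\left(X \right)} = 2 - \left(-86 + X\right) = 88 - X$)
$T{\left(-83 \right)} + W{\left(106,-125 \right)} = \left(88 - -83\right) + 106 \left(-125\right) = \left(88 + 83\right) - 13250 = 171 - 13250 = -13079$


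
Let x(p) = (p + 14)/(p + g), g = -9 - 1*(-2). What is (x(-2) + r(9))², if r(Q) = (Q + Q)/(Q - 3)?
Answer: 25/9 ≈ 2.7778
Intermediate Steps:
g = -7 (g = -9 + 2 = -7)
x(p) = (14 + p)/(-7 + p) (x(p) = (p + 14)/(p - 7) = (14 + p)/(-7 + p))
r(Q) = 2*Q/(-3 + Q) (r(Q) = (2*Q)/(-3 + Q) = 2*Q/(-3 + Q))
(x(-2) + r(9))² = ((14 - 2)/(-7 - 2) + 2*9/(-3 + 9))² = (12/(-9) + 2*9/6)² = (-⅑*12 + 2*9*(⅙))² = (-4/3 + 3)² = (5/3)² = 25/9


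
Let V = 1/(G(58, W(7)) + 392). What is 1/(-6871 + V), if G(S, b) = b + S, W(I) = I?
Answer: -457/3140046 ≈ -0.00014554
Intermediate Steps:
G(S, b) = S + b
V = 1/457 (V = 1/((58 + 7) + 392) = 1/(65 + 392) = 1/457 ≈ 0.0021882)
1/(-6871 + V) = 1/(-6871 + 1/457) = 1/(-3140046/457) = -457/3140046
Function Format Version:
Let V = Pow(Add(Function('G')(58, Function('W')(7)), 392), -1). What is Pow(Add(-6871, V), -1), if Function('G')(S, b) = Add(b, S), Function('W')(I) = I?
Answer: Rational(-457, 3140046) ≈ -0.00014554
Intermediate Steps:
Function('G')(S, b) = Add(S, b)
V = Rational(1, 457) (V = Pow(Add(Add(58, 7), 392), -1) = Pow(Add(65, 392), -1) = Pow(457, -1) = Rational(1, 457) ≈ 0.0021882)
Pow(Add(-6871, V), -1) = Pow(Add(-6871, Rational(1, 457)), -1) = Pow(Rational(-3140046, 457), -1) = Rational(-457, 3140046)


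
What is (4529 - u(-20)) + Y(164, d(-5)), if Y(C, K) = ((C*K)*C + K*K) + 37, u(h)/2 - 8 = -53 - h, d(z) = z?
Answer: -129839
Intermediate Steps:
u(h) = -90 - 2*h (u(h) = 16 + 2*(-53 - h) = 16 + (-106 - 2*h) = -90 - 2*h)
Y(C, K) = 37 + K² + K*C² (Y(C, K) = (K*C² + K²) + 37 = (K² + K*C²) + 37 = 37 + K² + K*C²)
(4529 - u(-20)) + Y(164, d(-5)) = (4529 - (-90 - 2*(-20))) + (37 + (-5)² - 5*164²) = (4529 - (-90 + 40)) + (37 + 25 - 5*26896) = (4529 - 1*(-50)) + (37 + 25 - 134480) = (4529 + 50) - 134418 = 4579 - 134418 = -129839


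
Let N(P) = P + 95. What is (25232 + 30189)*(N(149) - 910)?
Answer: -36910386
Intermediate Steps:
N(P) = 95 + P
(25232 + 30189)*(N(149) - 910) = (25232 + 30189)*((95 + 149) - 910) = 55421*(244 - 910) = 55421*(-666) = -36910386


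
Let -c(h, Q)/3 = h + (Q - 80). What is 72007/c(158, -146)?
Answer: 72007/204 ≈ 352.98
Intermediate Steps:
c(h, Q) = 240 - 3*Q - 3*h (c(h, Q) = -3*(h + (Q - 80)) = -3*(h + (-80 + Q)) = -3*(-80 + Q + h) = 240 - 3*Q - 3*h)
72007/c(158, -146) = 72007/(240 - 3*(-146) - 3*158) = 72007/(240 + 438 - 474) = 72007/204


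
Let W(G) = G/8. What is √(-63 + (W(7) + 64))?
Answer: √30/4 ≈ 1.3693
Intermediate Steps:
W(G) = G/8 (W(G) = G*(⅛) = G/8)
√(-63 + (W(7) + 64)) = √(-63 + ((⅛)*7 + 64)) = √(-63 + (7/8 + 64)) = √(-63 + 519/8) = √(15/8) = √30/4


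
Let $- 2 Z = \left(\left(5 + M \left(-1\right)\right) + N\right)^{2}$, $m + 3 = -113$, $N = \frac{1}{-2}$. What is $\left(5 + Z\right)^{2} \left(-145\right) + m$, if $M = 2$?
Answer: $- \frac{40049}{64} \approx -625.77$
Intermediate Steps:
$N = - \frac{1}{2} \approx -0.5$
$m = -116$ ($m = -3 - 113 = -116$)
$Z = - \frac{25}{8}$ ($Z = - \frac{\left(\left(5 + 2 \left(-1\right)\right) - \frac{1}{2}\right)^{2}}{2} = - \frac{\left(\left(5 - 2\right) - \frac{1}{2}\right)^{2}}{2} = - \frac{\left(3 - \frac{1}{2}\right)^{2}}{2} = - \frac{\left(\frac{5}{2}\right)^{2}}{2} = \left(- \frac{1}{2}\right) \frac{25}{4} = - \frac{25}{8} \approx -3.125$)
$\left(5 + Z\right)^{2} \left(-145\right) + m = \left(5 - \frac{25}{8}\right)^{2} \left(-145\right) - 116 = \left(\frac{15}{8}\right)^{2} \left(-145\right) - 116 = \frac{225}{64} \left(-145\right) - 116 = - \frac{32625}{64} - 116 = - \frac{40049}{64}$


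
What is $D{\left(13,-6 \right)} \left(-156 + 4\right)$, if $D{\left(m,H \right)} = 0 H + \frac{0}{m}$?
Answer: $0$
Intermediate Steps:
$D{\left(m,H \right)} = 0$ ($D{\left(m,H \right)} = 0 + 0 = 0$)
$D{\left(13,-6 \right)} \left(-156 + 4\right) = 0 \left(-156 + 4\right) = 0 \left(-152\right) = 0$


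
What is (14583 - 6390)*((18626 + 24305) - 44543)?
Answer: -13207116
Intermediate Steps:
(14583 - 6390)*((18626 + 24305) - 44543) = 8193*(42931 - 44543) = 8193*(-1612) = -13207116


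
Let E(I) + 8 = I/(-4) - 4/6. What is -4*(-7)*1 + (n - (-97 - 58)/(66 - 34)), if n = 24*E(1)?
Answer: -5797/32 ≈ -181.16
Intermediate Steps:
E(I) = -26/3 - I/4 (E(I) = -8 + (I/(-4) - 4/6) = -8 + (I*(-¼) - 4*⅙) = -8 + (-I/4 - ⅔) = -8 + (-⅔ - I/4) = -26/3 - I/4)
n = -214 (n = 24*(-26/3 - ¼*1) = 24*(-26/3 - ¼) = 24*(-107/12) = -214)
-4*(-7)*1 + (n - (-97 - 58)/(66 - 34)) = -4*(-7)*1 + (-214 - (-97 - 58)/(66 - 34)) = 28*1 + (-214 - (-155)/32) = 28 + (-214 - (-155)/32) = 28 + (-214 - 1*(-155/32)) = 28 + (-214 + 155/32) = 28 - 6693/32 = -5797/32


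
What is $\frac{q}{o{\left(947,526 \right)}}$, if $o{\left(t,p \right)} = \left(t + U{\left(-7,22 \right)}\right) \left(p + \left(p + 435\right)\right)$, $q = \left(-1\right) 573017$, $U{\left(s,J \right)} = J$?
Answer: $- \frac{573017}{1440903} \approx -0.39768$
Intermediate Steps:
$q = -573017$
$o{\left(t,p \right)} = \left(22 + t\right) \left(435 + 2 p\right)$ ($o{\left(t,p \right)} = \left(t + 22\right) \left(p + \left(p + 435\right)\right) = \left(22 + t\right) \left(p + \left(435 + p\right)\right) = \left(22 + t\right) \left(435 + 2 p\right)$)
$\frac{q}{o{\left(947,526 \right)}} = - \frac{573017}{9570 + 44 \cdot 526 + 435 \cdot 947 + 2 \cdot 526 \cdot 947} = - \frac{573017}{9570 + 23144 + 411945 + 996244} = - \frac{573017}{1440903}$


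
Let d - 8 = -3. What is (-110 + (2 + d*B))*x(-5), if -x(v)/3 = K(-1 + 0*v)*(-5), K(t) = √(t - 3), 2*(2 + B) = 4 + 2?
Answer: -3090*I ≈ -3090.0*I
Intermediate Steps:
B = 1 (B = -2 + (4 + 2)/2 = -2 + (½)*6 = -2 + 3 = 1)
K(t) = √(-3 + t)
d = 5 (d = 8 - 3 = 5)
x(v) = 30*I (x(v) = -3*√(-3 + (-1 + 0*v))*(-5) = -3*√(-3 + (-1 + 0))*(-5) = -3*√(-3 - 1)*(-5) = -3*√(-4)*(-5) = -3*2*I*(-5) = -(-30)*I = 30*I)
(-110 + (2 + d*B))*x(-5) = (-110 + (2 + 5*1))*(30*I) = (-110 + (2 + 5))*(30*I) = (-110 + 7)*(30*I) = -3090*I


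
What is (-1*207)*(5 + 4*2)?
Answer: -2691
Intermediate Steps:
(-1*207)*(5 + 4*2) = -207*(5 + 8) = -207*13 = -2691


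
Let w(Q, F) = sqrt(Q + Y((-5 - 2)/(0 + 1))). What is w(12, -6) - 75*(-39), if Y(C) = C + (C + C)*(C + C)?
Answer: 2925 + sqrt(201) ≈ 2939.2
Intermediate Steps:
Y(C) = C + 4*C**2 (Y(C) = C + (2*C)*(2*C) = C + 4*C**2)
w(Q, F) = sqrt(189 + Q) (w(Q, F) = sqrt(Q + ((-5 - 2)/(0 + 1))*(1 + 4*((-5 - 2)/(0 + 1)))) = sqrt(Q + (-7/1)*(1 + 4*(-7/1))) = sqrt(Q + (-7*1)*(1 + 4*(-7*1))) = sqrt(Q - 7*(1 + 4*(-7))) = sqrt(Q - 7*(1 - 28)) = sqrt(Q - 7*(-27)) = sqrt(Q + 189) = sqrt(189 + Q))
w(12, -6) - 75*(-39) = sqrt(189 + 12) - 75*(-39) = sqrt(201) + 2925 = 2925 + sqrt(201)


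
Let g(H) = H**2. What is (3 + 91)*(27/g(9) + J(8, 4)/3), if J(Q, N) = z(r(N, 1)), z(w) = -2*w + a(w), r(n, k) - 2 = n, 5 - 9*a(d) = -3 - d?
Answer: -7990/27 ≈ -295.93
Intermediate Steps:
a(d) = 8/9 + d/9 (a(d) = 5/9 - (-3 - d)/9 = 5/9 + (1/3 + d/9) = 8/9 + d/9)
r(n, k) = 2 + n
z(w) = 8/9 - 17*w/9 (z(w) = -2*w + (8/9 + w/9) = 8/9 - 17*w/9)
J(Q, N) = -26/9 - 17*N/9 (J(Q, N) = 8/9 - 17*(2 + N)/9 = 8/9 + (-34/9 - 17*N/9) = -26/9 - 17*N/9)
(3 + 91)*(27/g(9) + J(8, 4)/3) = (3 + 91)*(27/(9**2) + (-26/9 - 17/9*4)/3) = 94*(27/81 + (-26/9 - 68/9)*(1/3)) = 94*(27*(1/81) - 94/9*1/3) = 94*(1/3 - 94/27) = 94*(-85/27) = -7990/27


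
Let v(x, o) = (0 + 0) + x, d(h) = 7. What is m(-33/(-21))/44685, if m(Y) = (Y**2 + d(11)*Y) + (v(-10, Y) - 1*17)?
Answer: -221/729855 ≈ -0.00030280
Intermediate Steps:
v(x, o) = x (v(x, o) = 0 + x = x)
m(Y) = -27 + Y**2 + 7*Y (m(Y) = (Y**2 + 7*Y) + (-10 - 1*17) = (Y**2 + 7*Y) + (-10 - 17) = (Y**2 + 7*Y) - 27 = -27 + Y**2 + 7*Y)
m(-33/(-21))/44685 = (-27 + (-33/(-21))**2 + 7*(-33/(-21)))/44685 = (-27 + (-33*(-1/21))**2 + 7*(-33*(-1/21)))*(1/44685) = (-27 + (11/7)**2 + 7*(11/7))*(1/44685) = (-27 + 121/49 + 11)*(1/44685) = -663/49*1/44685 = -221/729855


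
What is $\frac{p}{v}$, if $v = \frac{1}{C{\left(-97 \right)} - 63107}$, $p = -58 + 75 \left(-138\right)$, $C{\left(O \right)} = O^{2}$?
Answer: $558888784$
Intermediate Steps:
$p = -10408$ ($p = -58 - 10350 = -10408$)
$v = - \frac{1}{53698}$ ($v = \frac{1}{\left(-97\right)^{2} - 63107} = \frac{1}{9409 - 63107} = \frac{1}{-53698} = - \frac{1}{53698} \approx -1.8623 \cdot 10^{-5}$)
$\frac{p}{v} = - \frac{10408}{- \frac{1}{53698}} = \left(-10408\right) \left(-53698\right) = 558888784$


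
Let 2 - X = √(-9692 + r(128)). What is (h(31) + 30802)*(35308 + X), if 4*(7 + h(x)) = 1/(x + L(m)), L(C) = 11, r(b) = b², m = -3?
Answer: 30446406485/28 - 5173561*√1673/84 ≈ 1.0849e+9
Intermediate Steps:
X = 2 - 2*√1673 (X = 2 - √(-9692 + 128²) = 2 - √(-9692 + 16384) = 2 - √6692 = 2 - 2*√1673 ≈ -79.805)
h(x) = -7 + 1/(4*(11 + x)) (h(x) = -7 + 1/(4*(x + 11)) = -7 + 1/(4*(11 + x)))
(h(31) + 30802)*(35308 + X) = ((-307 - 28*31)/(4*(11 + 31)) + 30802)*(35308 + (2 - 2*√1673)) = ((¼)*(-307 - 868)/42 + 30802)*(35310 - 2*√1673) = ((¼)*(1/42)*(-1175) + 30802)*(35310 - 2*√1673) = (-1175/168 + 30802)*(35310 - 2*√1673) = 5173561*(35310 - 2*√1673)/168 = 30446406485/28 - 5173561*√1673/84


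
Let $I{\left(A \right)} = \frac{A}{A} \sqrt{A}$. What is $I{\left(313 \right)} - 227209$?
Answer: $-227209 + \sqrt{313} \approx -2.2719 \cdot 10^{5}$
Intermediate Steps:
$I{\left(A \right)} = \sqrt{A}$ ($I{\left(A \right)} = 1 \sqrt{A} = \sqrt{A}$)
$I{\left(313 \right)} - 227209 = \sqrt{313} - 227209 = -227209 + \sqrt{313}$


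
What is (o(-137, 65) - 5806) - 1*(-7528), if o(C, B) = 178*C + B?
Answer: -22599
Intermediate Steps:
o(C, B) = B + 178*C
(o(-137, 65) - 5806) - 1*(-7528) = ((65 + 178*(-137)) - 5806) - 1*(-7528) = ((65 - 24386) - 5806) + 7528 = (-24321 - 5806) + 7528 = -30127 + 7528 = -22599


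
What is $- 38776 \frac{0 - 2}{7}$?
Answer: $\frac{77552}{7} \approx 11079.0$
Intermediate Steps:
$- 38776 \frac{0 - 2}{7} = - 38776 \left(\left(-2\right) \frac{1}{7}\right) = \left(-38776\right) \left(- \frac{2}{7}\right) = \frac{77552}{7}$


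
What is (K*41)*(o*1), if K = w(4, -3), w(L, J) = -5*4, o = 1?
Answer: -820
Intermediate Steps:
w(L, J) = -20
K = -20
(K*41)*(o*1) = (-20*41)*(1*1) = -820*1 = -820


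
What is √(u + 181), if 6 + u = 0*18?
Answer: 5*√7 ≈ 13.229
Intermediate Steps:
u = -6 (u = -6 + 0*18 = -6 + 0 = -6)
√(u + 181) = √(-6 + 181) = √175 = 5*√7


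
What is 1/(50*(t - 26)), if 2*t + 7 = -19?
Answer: -1/1950 ≈ -0.00051282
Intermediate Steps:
t = -13 (t = -7/2 + (½)*(-19) = -7/2 - 19/2 = -13)
1/(50*(t - 26)) = 1/(50*(-13 - 26)) = 1/(50*(-39)) = 1/(-1950) = -1/1950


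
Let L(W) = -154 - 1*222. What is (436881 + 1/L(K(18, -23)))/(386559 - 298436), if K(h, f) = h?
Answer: 164267255/33134248 ≈ 4.9576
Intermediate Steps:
L(W) = -376 (L(W) = -154 - 222 = -376)
(436881 + 1/L(K(18, -23)))/(386559 - 298436) = (436881 + 1/(-376))/(386559 - 298436) = (436881 - 1/376)/88123 = (164267255/376)*(1/88123) = 164267255/33134248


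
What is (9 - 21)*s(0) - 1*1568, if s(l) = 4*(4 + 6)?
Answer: -2048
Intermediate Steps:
s(l) = 40 (s(l) = 4*10 = 40)
(9 - 21)*s(0) - 1*1568 = (9 - 21)*40 - 1*1568 = -12*40 - 1568 = -480 - 1568 = -2048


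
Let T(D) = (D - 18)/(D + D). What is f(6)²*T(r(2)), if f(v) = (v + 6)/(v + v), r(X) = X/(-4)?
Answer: 37/2 ≈ 18.500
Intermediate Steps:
r(X) = -X/4 (r(X) = X*(-¼) = -X/4)
T(D) = (-18 + D)/(2*D) (T(D) = (-18 + D)/((2*D)) = (-18 + D)*(1/(2*D)) = (-18 + D)/(2*D))
f(v) = (6 + v)/(2*v) (f(v) = (6 + v)/((2*v)) = (6 + v)*(1/(2*v)) = (6 + v)/(2*v))
f(6)²*T(r(2)) = ((½)*(6 + 6)/6)²*((-18 - ¼*2)/(2*((-¼*2)))) = ((½)*(⅙)*12)²*((-18 - ½)/(2*(-½))) = 1²*((½)*(-2)*(-37/2)) = 1*(37/2) = 37/2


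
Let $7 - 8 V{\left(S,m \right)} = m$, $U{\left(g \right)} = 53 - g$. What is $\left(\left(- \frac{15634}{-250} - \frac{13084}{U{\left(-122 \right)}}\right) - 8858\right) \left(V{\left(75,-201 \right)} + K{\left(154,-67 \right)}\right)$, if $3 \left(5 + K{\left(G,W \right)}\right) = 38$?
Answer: $- \frac{783906551}{2625} \approx -2.9863 \cdot 10^{5}$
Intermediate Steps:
$K{\left(G,W \right)} = \frac{23}{3}$ ($K{\left(G,W \right)} = -5 + \frac{1}{3} \cdot 38 = -5 + \frac{38}{3} = \frac{23}{3}$)
$V{\left(S,m \right)} = \frac{7}{8} - \frac{m}{8}$
$\left(\left(- \frac{15634}{-250} - \frac{13084}{U{\left(-122 \right)}}\right) - 8858\right) \left(V{\left(75,-201 \right)} + K{\left(154,-67 \right)}\right) = \left(\left(- \frac{15634}{-250} - \frac{13084}{53 - -122}\right) - 8858\right) \left(\left(\frac{7}{8} - - \frac{201}{8}\right) + \frac{23}{3}\right) = \left(\left(\left(-15634\right) \left(- \frac{1}{250}\right) - \frac{13084}{53 + 122}\right) - 8858\right) \left(\left(\frac{7}{8} + \frac{201}{8}\right) + \frac{23}{3}\right) = \left(\left(\frac{7817}{125} - \frac{13084}{175}\right) - 8858\right) \left(26 + \frac{23}{3}\right) = \left(\left(\frac{7817}{125} - \frac{13084}{175}\right) - 8858\right) \frac{101}{3} = \left(- \frac{10701}{875} - 8858\right) \frac{101}{3} = \left(- \frac{7761451}{875}\right) \frac{101}{3} = - \frac{783906551}{2625}$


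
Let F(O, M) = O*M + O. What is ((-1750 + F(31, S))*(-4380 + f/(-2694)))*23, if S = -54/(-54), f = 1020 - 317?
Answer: 229069811276/1347 ≈ 1.7006e+8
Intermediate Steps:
f = 703
S = 1 (S = -54*(-1/54) = 1)
F(O, M) = O + M*O (F(O, M) = M*O + O = O + M*O)
((-1750 + F(31, S))*(-4380 + f/(-2694)))*23 = ((-1750 + 31*(1 + 1))*(-4380 + 703/(-2694)))*23 = ((-1750 + 31*2)*(-4380 + 703*(-1/2694)))*23 = ((-1750 + 62)*(-4380 - 703/2694))*23 = -1688*(-11800423/2694)*23 = (9959557012/1347)*23 = 229069811276/1347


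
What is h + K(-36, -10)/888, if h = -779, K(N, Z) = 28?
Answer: -172931/222 ≈ -778.97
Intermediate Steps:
h + K(-36, -10)/888 = -779 + 28/888 = -779 + 28*(1/888) = -779 + 7/222 = -172931/222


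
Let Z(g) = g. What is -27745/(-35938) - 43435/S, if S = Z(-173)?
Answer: 1565766915/6217274 ≈ 251.84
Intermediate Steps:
S = -173
-27745/(-35938) - 43435/S = -27745/(-35938) - 43435/(-173) = -27745*(-1/35938) - 43435*(-1/173) = 27745/35938 + 43435/173 = 1565766915/6217274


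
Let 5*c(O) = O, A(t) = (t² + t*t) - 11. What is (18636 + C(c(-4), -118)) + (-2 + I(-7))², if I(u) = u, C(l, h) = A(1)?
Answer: 18708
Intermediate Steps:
A(t) = -11 + 2*t² (A(t) = (t² + t²) - 11 = 2*t² - 11 = -11 + 2*t²)
c(O) = O/5
C(l, h) = -9 (C(l, h) = -11 + 2*1² = -11 + 2*1 = -11 + 2 = -9)
(18636 + C(c(-4), -118)) + (-2 + I(-7))² = (18636 - 9) + (-2 - 7)² = 18627 + (-9)² = 18627 + 81 = 18708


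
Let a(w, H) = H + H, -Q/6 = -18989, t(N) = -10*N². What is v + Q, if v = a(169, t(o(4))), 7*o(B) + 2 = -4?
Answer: 5582046/49 ≈ 1.1392e+5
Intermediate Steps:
o(B) = -6/7 (o(B) = -2/7 + (⅐)*(-4) = -2/7 - 4/7 = -6/7)
Q = 113934 (Q = -6*(-18989) = 113934)
a(w, H) = 2*H
v = -720/49 (v = 2*(-10*(-6/7)²) = 2*(-10*36/49) = 2*(-360/49) = -720/49 ≈ -14.694)
v + Q = -720/49 + 113934 = 5582046/49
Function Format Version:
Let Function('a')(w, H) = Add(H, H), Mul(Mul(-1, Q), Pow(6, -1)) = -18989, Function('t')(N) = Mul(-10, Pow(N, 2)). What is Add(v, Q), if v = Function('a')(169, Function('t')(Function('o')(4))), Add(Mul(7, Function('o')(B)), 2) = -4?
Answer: Rational(5582046, 49) ≈ 1.1392e+5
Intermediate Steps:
Function('o')(B) = Rational(-6, 7) (Function('o')(B) = Add(Rational(-2, 7), Mul(Rational(1, 7), -4)) = Add(Rational(-2, 7), Rational(-4, 7)) = Rational(-6, 7))
Q = 113934 (Q = Mul(-6, -18989) = 113934)
Function('a')(w, H) = Mul(2, H)
v = Rational(-720, 49) (v = Mul(2, Mul(-10, Pow(Rational(-6, 7), 2))) = Mul(2, Mul(-10, Rational(36, 49))) = Mul(2, Rational(-360, 49)) = Rational(-720, 49) ≈ -14.694)
Add(v, Q) = Add(Rational(-720, 49), 113934) = Rational(5582046, 49)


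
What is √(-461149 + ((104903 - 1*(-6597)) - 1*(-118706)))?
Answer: I*√230943 ≈ 480.57*I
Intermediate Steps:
√(-461149 + ((104903 - 1*(-6597)) - 1*(-118706))) = √(-461149 + ((104903 + 6597) + 118706)) = √(-461149 + (111500 + 118706)) = √(-461149 + 230206) = √(-230943) = I*√230943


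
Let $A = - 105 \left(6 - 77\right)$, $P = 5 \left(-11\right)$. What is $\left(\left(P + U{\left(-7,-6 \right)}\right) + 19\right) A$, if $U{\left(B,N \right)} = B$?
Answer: $-320565$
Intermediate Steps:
$P = -55$
$A = 7455$ ($A = \left(-105\right) \left(-71\right) = 7455$)
$\left(\left(P + U{\left(-7,-6 \right)}\right) + 19\right) A = \left(\left(-55 - 7\right) + 19\right) 7455 = \left(-62 + 19\right) 7455 = \left(-43\right) 7455 = -320565$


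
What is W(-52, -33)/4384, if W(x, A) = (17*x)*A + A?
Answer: 29139/4384 ≈ 6.6467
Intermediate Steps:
W(x, A) = A + 17*A*x (W(x, A) = 17*A*x + A = A + 17*A*x)
W(-52, -33)/4384 = -33*(1 + 17*(-52))/4384 = -33*(1 - 884)*(1/4384) = -33*(-883)*(1/4384) = 29139*(1/4384) = 29139/4384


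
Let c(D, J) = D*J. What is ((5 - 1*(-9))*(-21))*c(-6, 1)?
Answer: 1764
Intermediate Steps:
((5 - 1*(-9))*(-21))*c(-6, 1) = ((5 - 1*(-9))*(-21))*(-6*1) = ((5 + 9)*(-21))*(-6) = (14*(-21))*(-6) = -294*(-6) = 1764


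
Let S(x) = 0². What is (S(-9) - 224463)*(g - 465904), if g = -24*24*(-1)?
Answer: 104448918864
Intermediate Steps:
g = 576 (g = -576*(-1) = 576)
S(x) = 0
(S(-9) - 224463)*(g - 465904) = (0 - 224463)*(576 - 465904) = -224463*(-465328) = 104448918864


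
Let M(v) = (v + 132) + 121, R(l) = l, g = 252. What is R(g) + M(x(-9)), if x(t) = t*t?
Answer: 586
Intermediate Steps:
x(t) = t²
M(v) = 253 + v (M(v) = (132 + v) + 121 = 253 + v)
R(g) + M(x(-9)) = 252 + (253 + (-9)²) = 252 + (253 + 81) = 252 + 334 = 586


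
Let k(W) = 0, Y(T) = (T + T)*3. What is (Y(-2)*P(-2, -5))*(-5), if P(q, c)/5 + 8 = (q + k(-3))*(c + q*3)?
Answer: 4200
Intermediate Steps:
Y(T) = 6*T (Y(T) = (2*T)*3 = 6*T)
P(q, c) = -40 + 5*q*(c + 3*q) (P(q, c) = -40 + 5*((q + 0)*(c + q*3)) = -40 + 5*(q*(c + 3*q)) = -40 + 5*q*(c + 3*q))
(Y(-2)*P(-2, -5))*(-5) = ((6*(-2))*(-40 + 15*(-2)² + 5*(-5)*(-2)))*(-5) = -12*(-40 + 15*4 + 50)*(-5) = -12*(-40 + 60 + 50)*(-5) = -12*70*(-5) = -840*(-5) = 4200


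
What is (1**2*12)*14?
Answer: 168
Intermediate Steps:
(1**2*12)*14 = (1*12)*14 = 12*14 = 168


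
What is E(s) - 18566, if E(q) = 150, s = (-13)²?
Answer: -18416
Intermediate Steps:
s = 169
E(s) - 18566 = 150 - 18566 = -18416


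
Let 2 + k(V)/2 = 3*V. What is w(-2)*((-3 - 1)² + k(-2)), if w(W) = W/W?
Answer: 0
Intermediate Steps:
k(V) = -4 + 6*V (k(V) = -4 + 2*(3*V) = -4 + 6*V)
w(W) = 1
w(-2)*((-3 - 1)² + k(-2)) = 1*((-3 - 1)² + (-4 + 6*(-2))) = 1*((-4)² + (-4 - 12)) = 1*(16 - 16) = 1*0 = 0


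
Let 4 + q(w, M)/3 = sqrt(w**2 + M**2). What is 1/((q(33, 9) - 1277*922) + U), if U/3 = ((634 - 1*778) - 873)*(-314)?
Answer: -109696/24066419567 - 9*sqrt(130)/48132839134 ≈ -4.5602e-6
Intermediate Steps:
q(w, M) = -12 + 3*sqrt(M**2 + w**2) (q(w, M) = -12 + 3*sqrt(w**2 + M**2) = -12 + 3*sqrt(M**2 + w**2))
U = 958014 (U = 3*(((634 - 1*778) - 873)*(-314)) = 3*(((634 - 778) - 873)*(-314)) = 3*((-144 - 873)*(-314)) = 3*(-1017*(-314)) = 3*319338 = 958014)
1/((q(33, 9) - 1277*922) + U) = 1/(((-12 + 3*sqrt(9**2 + 33**2)) - 1277*922) + 958014) = 1/(((-12 + 3*sqrt(81 + 1089)) - 1177394) + 958014) = 1/(((-12 + 3*sqrt(1170)) - 1177394) + 958014) = 1/(((-12 + 3*(3*sqrt(130))) - 1177394) + 958014) = 1/(((-12 + 9*sqrt(130)) - 1177394) + 958014) = 1/((-1177406 + 9*sqrt(130)) + 958014) = 1/(-219392 + 9*sqrt(130))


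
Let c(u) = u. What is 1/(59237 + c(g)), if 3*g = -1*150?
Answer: 1/59187 ≈ 1.6896e-5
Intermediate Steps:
g = -50 (g = (-1*150)/3 = (1/3)*(-150) = -50)
1/(59237 + c(g)) = 1/(59237 - 50) = 1/59187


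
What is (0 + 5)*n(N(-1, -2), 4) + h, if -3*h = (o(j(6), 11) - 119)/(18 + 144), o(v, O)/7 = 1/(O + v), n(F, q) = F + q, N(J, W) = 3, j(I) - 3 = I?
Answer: 114191/3240 ≈ 35.244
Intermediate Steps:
j(I) = 3 + I
o(v, O) = 7/(O + v)
h = 791/3240 (h = -(7/(11 + (3 + 6)) - 119)/(3*(18 + 144)) = -(7/(11 + 9) - 119)/(3*162) = -(7/20 - 119)/(3*162) = -(-791)/(20*162) = -1/3*(-791/1080) = 791/3240 ≈ 0.24414)
(0 + 5)*n(N(-1, -2), 4) + h = (0 + 5)*(3 + 4) + 791/3240 = 5*7 + 791/3240 = 35 + 791/3240 = 114191/3240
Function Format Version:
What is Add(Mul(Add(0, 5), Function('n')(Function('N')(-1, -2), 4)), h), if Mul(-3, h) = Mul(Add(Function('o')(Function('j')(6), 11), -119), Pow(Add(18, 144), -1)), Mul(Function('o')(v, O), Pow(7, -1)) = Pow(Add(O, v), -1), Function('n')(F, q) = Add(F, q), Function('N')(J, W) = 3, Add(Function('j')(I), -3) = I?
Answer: Rational(114191, 3240) ≈ 35.244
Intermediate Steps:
Function('j')(I) = Add(3, I)
Function('o')(v, O) = Mul(7, Pow(Add(O, v), -1))
h = Rational(791, 3240) (h = Mul(Rational(-1, 3), Mul(Add(Mul(7, Pow(Add(11, Add(3, 6)), -1)), -119), Pow(Add(18, 144), -1))) = Mul(Rational(-1, 3), Mul(Add(Mul(7, Pow(Add(11, 9), -1)), -119), Pow(162, -1))) = Mul(Rational(-1, 3), Mul(Add(Mul(7, Pow(20, -1)), -119), Rational(1, 162))) = Mul(Rational(-1, 3), Mul(Add(Mul(7, Rational(1, 20)), -119), Rational(1, 162))) = Mul(Rational(-1, 3), Mul(Add(Rational(7, 20), -119), Rational(1, 162))) = Mul(Rational(-1, 3), Mul(Rational(-2373, 20), Rational(1, 162))) = Mul(Rational(-1, 3), Rational(-791, 1080)) = Rational(791, 3240) ≈ 0.24414)
Add(Mul(Add(0, 5), Function('n')(Function('N')(-1, -2), 4)), h) = Add(Mul(Add(0, 5), Add(3, 4)), Rational(791, 3240)) = Add(Mul(5, 7), Rational(791, 3240)) = Add(35, Rational(791, 3240)) = Rational(114191, 3240)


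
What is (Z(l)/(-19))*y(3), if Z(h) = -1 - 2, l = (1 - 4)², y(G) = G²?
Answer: 27/19 ≈ 1.4211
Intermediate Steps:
l = 9 (l = (-3)² = 9)
Z(h) = -3
(Z(l)/(-19))*y(3) = -3/(-19)*3² = -3*(-1/19)*9 = (3/19)*9 = 27/19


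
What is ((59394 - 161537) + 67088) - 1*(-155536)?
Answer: 120481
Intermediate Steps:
((59394 - 161537) + 67088) - 1*(-155536) = (-102143 + 67088) + 155536 = -35055 + 155536 = 120481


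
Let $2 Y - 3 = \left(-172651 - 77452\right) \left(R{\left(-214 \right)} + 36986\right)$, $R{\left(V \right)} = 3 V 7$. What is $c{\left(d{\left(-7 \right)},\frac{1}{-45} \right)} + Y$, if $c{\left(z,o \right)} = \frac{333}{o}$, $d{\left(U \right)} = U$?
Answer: $- \frac{8126376643}{2} \approx -4.0632 \cdot 10^{9}$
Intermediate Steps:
$R{\left(V \right)} = 21 V$
$Y = - \frac{8126346673}{2}$ ($Y = \frac{3}{2} + \frac{\left(-172651 - 77452\right) \left(21 \left(-214\right) + 36986\right)}{2} = \frac{3}{2} + \frac{\left(-250103\right) \left(-4494 + 36986\right)}{2} = \frac{3}{2} + \frac{\left(-250103\right) 32492}{2} = \frac{3}{2} + \frac{1}{2} \left(-8126346676\right) = \frac{3}{2} - 4063173338 = - \frac{8126346673}{2} \approx -4.0632 \cdot 10^{9}$)
$c{\left(d{\left(-7 \right)},\frac{1}{-45} \right)} + Y = \frac{333}{\frac{1}{-45}} - \frac{8126346673}{2} = \frac{333}{- \frac{1}{45}} - \frac{8126346673}{2} = 333 \left(-45\right) - \frac{8126346673}{2} = -14985 - \frac{8126346673}{2} = - \frac{8126376643}{2}$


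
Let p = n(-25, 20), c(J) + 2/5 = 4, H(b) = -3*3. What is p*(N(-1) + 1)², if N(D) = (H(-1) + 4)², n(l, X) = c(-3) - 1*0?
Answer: 12168/5 ≈ 2433.6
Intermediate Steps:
H(b) = -9
c(J) = 18/5 (c(J) = -⅖ + 4 = 18/5)
n(l, X) = 18/5 (n(l, X) = 18/5 - 1*0 = 18/5 + 0 = 18/5)
p = 18/5 ≈ 3.6000
N(D) = 25 (N(D) = (-9 + 4)² = (-5)² = 25)
p*(N(-1) + 1)² = 18*(25 + 1)²/5 = (18/5)*26² = (18/5)*676 = 12168/5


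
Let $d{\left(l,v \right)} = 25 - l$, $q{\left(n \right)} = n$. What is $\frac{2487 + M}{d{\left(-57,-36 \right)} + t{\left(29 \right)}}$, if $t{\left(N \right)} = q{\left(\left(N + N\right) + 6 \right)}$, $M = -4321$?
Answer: $- \frac{917}{73} \approx -12.562$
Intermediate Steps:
$t{\left(N \right)} = 6 + 2 N$ ($t{\left(N \right)} = \left(N + N\right) + 6 = 2 N + 6 = 6 + 2 N$)
$\frac{2487 + M}{d{\left(-57,-36 \right)} + t{\left(29 \right)}} = \frac{2487 - 4321}{\left(25 - -57\right) + \left(6 + 2 \cdot 29\right)} = - \frac{1834}{\left(25 + 57\right) + \left(6 + 58\right)} = - \frac{1834}{82 + 64} = - \frac{1834}{146} = \left(-1834\right) \frac{1}{146} = - \frac{917}{73}$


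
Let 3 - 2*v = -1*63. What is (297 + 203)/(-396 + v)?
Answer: -500/363 ≈ -1.3774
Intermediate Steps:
v = 33 (v = 3/2 - (-1)*63/2 = 3/2 - ½*(-63) = 3/2 + 63/2 = 33)
(297 + 203)/(-396 + v) = (297 + 203)/(-396 + 33) = 500/(-363) = 500*(-1/363) = -500/363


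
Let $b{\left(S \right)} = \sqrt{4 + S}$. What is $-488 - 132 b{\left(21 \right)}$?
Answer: $-1148$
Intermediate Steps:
$-488 - 132 b{\left(21 \right)} = -488 - 132 \sqrt{4 + 21} = -488 - 132 \sqrt{25} = -488 - 660 = -1148$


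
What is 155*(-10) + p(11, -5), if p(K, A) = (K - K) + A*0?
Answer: -1550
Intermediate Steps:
p(K, A) = 0 (p(K, A) = 0 + 0 = 0)
155*(-10) + p(11, -5) = 155*(-10) + 0 = -1550 + 0 = -1550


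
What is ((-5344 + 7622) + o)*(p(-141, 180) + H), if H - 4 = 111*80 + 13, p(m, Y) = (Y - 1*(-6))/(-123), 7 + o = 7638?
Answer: 3613960935/41 ≈ 8.8145e+7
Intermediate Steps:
o = 7631 (o = -7 + 7638 = 7631)
p(m, Y) = -2/41 - Y/123 (p(m, Y) = (Y + 6)*(-1/123) = (6 + Y)*(-1/123) = -2/41 - Y/123)
H = 8897 (H = 4 + (111*80 + 13) = 4 + (8880 + 13) = 4 + 8893 = 8897)
((-5344 + 7622) + o)*(p(-141, 180) + H) = ((-5344 + 7622) + 7631)*((-2/41 - 1/123*180) + 8897) = (2278 + 7631)*((-2/41 - 60/41) + 8897) = 9909*(-62/41 + 8897) = 9909*(364715/41) = 3613960935/41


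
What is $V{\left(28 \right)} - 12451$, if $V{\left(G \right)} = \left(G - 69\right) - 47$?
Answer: $-12539$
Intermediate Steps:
$V{\left(G \right)} = -116 + G$ ($V{\left(G \right)} = \left(-69 + G\right) - 47 = -116 + G$)
$V{\left(28 \right)} - 12451 = \left(-116 + 28\right) - 12451 = -88 - 12451 = -12539$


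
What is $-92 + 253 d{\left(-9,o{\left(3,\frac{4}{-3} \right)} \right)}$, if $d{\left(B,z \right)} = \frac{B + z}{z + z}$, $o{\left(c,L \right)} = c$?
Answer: $-345$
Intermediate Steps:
$d{\left(B,z \right)} = \frac{B + z}{2 z}$
$-92 + 253 d{\left(-9,o{\left(3,\frac{4}{-3} \right)} \right)} = -92 + 253 \frac{-9 + 3}{2 \cdot 3} = -92 + 253 \cdot \frac{1}{2} \cdot \frac{1}{3} \left(-6\right) = -92 + 253 \left(-1\right) = -92 - 253 = -345$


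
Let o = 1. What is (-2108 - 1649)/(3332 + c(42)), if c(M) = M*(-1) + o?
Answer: -3757/3291 ≈ -1.1416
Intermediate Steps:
c(M) = 1 - M (c(M) = M*(-1) + 1 = -M + 1 = 1 - M)
(-2108 - 1649)/(3332 + c(42)) = (-2108 - 1649)/(3332 + (1 - 1*42)) = -3757/(3332 + (1 - 42)) = -3757/(3332 - 41) = -3757/3291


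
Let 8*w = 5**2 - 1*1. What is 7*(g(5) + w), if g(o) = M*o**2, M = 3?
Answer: 546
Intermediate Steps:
w = 3 (w = (5**2 - 1*1)/8 = (25 - 1)/8 = (1/8)*24 = 3)
g(o) = 3*o**2
7*(g(5) + w) = 7*(3*5**2 + 3) = 7*(3*25 + 3) = 7*(75 + 3) = 7*78 = 546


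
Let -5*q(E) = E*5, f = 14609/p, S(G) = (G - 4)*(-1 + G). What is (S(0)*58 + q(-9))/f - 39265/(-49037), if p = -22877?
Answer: -269784864824/716381533 ≈ -376.59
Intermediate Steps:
S(G) = (-1 + G)*(-4 + G) (S(G) = (-4 + G)*(-1 + G) = (-1 + G)*(-4 + G))
f = -14609/22877 (f = 14609/(-22877) = 14609*(-1/22877) = -14609/22877 ≈ -0.63859)
q(E) = -E (q(E) = -E*5/5 = -E)
(S(0)*58 + q(-9))/f - 39265/(-49037) = ((4 + 0**2 - 5*0)*58 - 1*(-9))/(-14609/22877) - 39265/(-49037) = ((4 + 0 + 0)*58 + 9)*(-22877/14609) - 39265*(-1/49037) = (4*58 + 9)*(-22877/14609) + 39265/49037 = (232 + 9)*(-22877/14609) + 39265/49037 = 241*(-22877/14609) + 39265/49037 = -5513357/14609 + 39265/49037 = -269784864824/716381533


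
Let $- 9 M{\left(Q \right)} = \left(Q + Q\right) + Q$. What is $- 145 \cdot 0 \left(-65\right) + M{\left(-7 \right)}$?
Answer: $\frac{7}{3} \approx 2.3333$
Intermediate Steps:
$M{\left(Q \right)} = - \frac{Q}{3}$ ($M{\left(Q \right)} = - \frac{\left(Q + Q\right) + Q}{9} = - \frac{2 Q + Q}{9} = - \frac{3 Q}{9} = - \frac{Q}{3}$)
$- 145 \cdot 0 \left(-65\right) + M{\left(-7 \right)} = - 145 \cdot 0 \left(-65\right) - - \frac{7}{3} = \left(-145\right) 0 + \frac{7}{3} = 0 + \frac{7}{3} = \frac{7}{3}$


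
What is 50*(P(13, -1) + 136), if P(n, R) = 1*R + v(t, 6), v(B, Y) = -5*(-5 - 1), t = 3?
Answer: 8250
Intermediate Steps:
v(B, Y) = 30 (v(B, Y) = -5*(-6) = 30)
P(n, R) = 30 + R (P(n, R) = 1*R + 30 = R + 30 = 30 + R)
50*(P(13, -1) + 136) = 50*((30 - 1) + 136) = 50*(29 + 136) = 50*165 = 8250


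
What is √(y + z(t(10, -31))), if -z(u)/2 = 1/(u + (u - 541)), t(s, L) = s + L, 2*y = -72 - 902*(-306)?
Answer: 4*√2930905406/583 ≈ 371.44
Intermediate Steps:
y = 137970 (y = (-72 - 902*(-306))/2 = (-72 + 276012)/2 = (½)*275940 = 137970)
t(s, L) = L + s
z(u) = -2/(-541 + 2*u) (z(u) = -2/(u + (u - 541)) = -2/(u + (-541 + u)) = -2/(-541 + 2*u))
√(y + z(t(10, -31))) = √(137970 - 2/(-541 + 2*(-31 + 10))) = √(137970 - 2/(-541 + 2*(-21))) = √(137970 - 2/(-541 - 42)) = √(137970 - 2/(-583)) = √(137970 - 2*(-1/583)) = √(137970 + 2/583) = √(80436512/583) = 4*√2930905406/583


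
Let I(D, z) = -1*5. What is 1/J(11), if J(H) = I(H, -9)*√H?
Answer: -√11/55 ≈ -0.060302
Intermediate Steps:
I(D, z) = -5
J(H) = -5*√H
1/J(11) = 1/(-5*√11) = -√11/55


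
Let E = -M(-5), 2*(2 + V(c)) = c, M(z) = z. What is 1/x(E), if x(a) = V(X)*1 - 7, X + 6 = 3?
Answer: -2/21 ≈ -0.095238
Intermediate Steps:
X = -3 (X = -6 + 3 = -3)
V(c) = -2 + c/2
E = 5 (E = -1*(-5) = 5)
x(a) = -21/2 (x(a) = (-2 + (1/2)*(-3))*1 - 7 = (-2 - 3/2)*1 - 7 = -7/2*1 - 7 = -7/2 - 7 = -21/2)
1/x(E) = 1/(-21/2) = -2/21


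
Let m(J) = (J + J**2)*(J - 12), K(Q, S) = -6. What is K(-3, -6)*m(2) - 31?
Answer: 329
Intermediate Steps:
m(J) = (-12 + J)*(J + J**2) (m(J) = (J + J**2)*(-12 + J) = (-12 + J)*(J + J**2))
K(-3, -6)*m(2) - 31 = -12*(-12 + 2**2 - 11*2) - 31 = -12*(-12 + 4 - 22) - 31 = -12*(-30) - 31 = -6*(-60) - 31 = 360 - 31 = 329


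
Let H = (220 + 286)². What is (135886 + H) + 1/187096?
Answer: 73327038513/187096 ≈ 3.9192e+5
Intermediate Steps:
H = 256036 (H = 506² = 256036)
(135886 + H) + 1/187096 = (135886 + 256036) + 1/187096 = 391922 + 1/187096 = 73327038513/187096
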